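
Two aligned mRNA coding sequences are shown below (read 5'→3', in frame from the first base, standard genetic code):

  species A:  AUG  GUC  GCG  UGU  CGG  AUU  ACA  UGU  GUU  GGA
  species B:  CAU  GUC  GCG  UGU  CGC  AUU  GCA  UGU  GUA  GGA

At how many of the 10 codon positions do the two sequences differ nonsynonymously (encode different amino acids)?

2

Codon 1: AUG Met / CAU His — nonsynonymous.
Codon 2: GUC Val / GUC Val — identical.
Codon 3: GCG Ala / GCG Ala — identical.
Codon 4: UGU Cys / UGU Cys — identical.
Codon 5: CGG Arg / CGC Arg — synonymous.
Codon 6: AUU Ile / AUU Ile — identical.
Codon 7: ACA Thr / GCA Ala — nonsynonymous.
Codon 8: UGU Cys / UGU Cys — identical.
Codon 9: GUU Val / GUA Val — synonymous.
Codon 10: GGA Gly / GGA Gly — identical.
Nonsynonymous differences: 2.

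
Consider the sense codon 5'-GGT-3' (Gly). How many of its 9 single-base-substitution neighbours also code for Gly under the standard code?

Position 1: none → 0 synonymous.
Position 2: none → 0 synonymous.
Position 3: GGC, GGA, GGG → 3 synonymous.
Total: 0 + 0 + 3 = 3.

3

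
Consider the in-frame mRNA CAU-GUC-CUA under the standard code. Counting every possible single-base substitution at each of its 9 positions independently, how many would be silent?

Codon 1 (CAU, His): 1 synonymous substitution.
Codon 2 (GUC, Val): 3 synonymous substitutions.
Codon 3 (CUA, Leu): 4 synonymous substitutions.
Total: 1 + 3 + 4 = 8.

8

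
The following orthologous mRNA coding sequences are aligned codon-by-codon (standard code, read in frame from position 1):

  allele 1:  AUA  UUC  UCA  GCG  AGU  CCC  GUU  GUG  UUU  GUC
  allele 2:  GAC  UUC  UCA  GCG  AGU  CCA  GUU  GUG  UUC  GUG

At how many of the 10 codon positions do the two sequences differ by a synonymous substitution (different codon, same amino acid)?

Codon 1: AUA Ile / GAC Asp — nonsynonymous.
Codon 2: UUC Phe / UUC Phe — identical.
Codon 3: UCA Ser / UCA Ser — identical.
Codon 4: GCG Ala / GCG Ala — identical.
Codon 5: AGU Ser / AGU Ser — identical.
Codon 6: CCC Pro / CCA Pro — synonymous.
Codon 7: GUU Val / GUU Val — identical.
Codon 8: GUG Val / GUG Val — identical.
Codon 9: UUU Phe / UUC Phe — synonymous.
Codon 10: GUC Val / GUG Val — synonymous.
Synonymous differences: 3.

3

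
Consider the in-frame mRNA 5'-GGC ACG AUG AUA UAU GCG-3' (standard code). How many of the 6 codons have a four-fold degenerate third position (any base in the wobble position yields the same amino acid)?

3

Codon 1 GGC (Gly): third position 4-fold.
Codon 2 ACG (Thr): third position 4-fold.
Codon 3 AUG (Met): third position 1-fold.
Codon 4 AUA (Ile): third position 3-fold.
Codon 5 UAU (Tyr): third position 2-fold.
Codon 6 GCG (Ala): third position 4-fold.
Four-fold degenerate third positions: 3.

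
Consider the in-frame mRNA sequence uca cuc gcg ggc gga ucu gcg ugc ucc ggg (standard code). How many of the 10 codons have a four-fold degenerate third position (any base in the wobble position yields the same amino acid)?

Codon 1 UCA (Ser): third position 4-fold.
Codon 2 CUC (Leu): third position 4-fold.
Codon 3 GCG (Ala): third position 4-fold.
Codon 4 GGC (Gly): third position 4-fold.
Codon 5 GGA (Gly): third position 4-fold.
Codon 6 UCU (Ser): third position 4-fold.
Codon 7 GCG (Ala): third position 4-fold.
Codon 8 UGC (Cys): third position 2-fold.
Codon 9 UCC (Ser): third position 4-fold.
Codon 10 GGG (Gly): third position 4-fold.
Four-fold degenerate third positions: 9.

9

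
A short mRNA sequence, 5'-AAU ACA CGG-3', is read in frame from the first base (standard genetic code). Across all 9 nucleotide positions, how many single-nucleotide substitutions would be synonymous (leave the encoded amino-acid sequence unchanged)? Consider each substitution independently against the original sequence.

Codon 1 (AAU, Asn): 1 synonymous substitution.
Codon 2 (ACA, Thr): 3 synonymous substitutions.
Codon 3 (CGG, Arg): 4 synonymous substitutions.
Total: 1 + 3 + 4 = 8.

8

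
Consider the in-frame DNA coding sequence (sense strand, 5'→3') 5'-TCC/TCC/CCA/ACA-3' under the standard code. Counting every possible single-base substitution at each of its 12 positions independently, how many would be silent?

12

Codon 1 (TCC, Ser): 3 synonymous substitutions.
Codon 2 (TCC, Ser): 3 synonymous substitutions.
Codon 3 (CCA, Pro): 3 synonymous substitutions.
Codon 4 (ACA, Thr): 3 synonymous substitutions.
Total: 3 + 3 + 3 + 3 = 12.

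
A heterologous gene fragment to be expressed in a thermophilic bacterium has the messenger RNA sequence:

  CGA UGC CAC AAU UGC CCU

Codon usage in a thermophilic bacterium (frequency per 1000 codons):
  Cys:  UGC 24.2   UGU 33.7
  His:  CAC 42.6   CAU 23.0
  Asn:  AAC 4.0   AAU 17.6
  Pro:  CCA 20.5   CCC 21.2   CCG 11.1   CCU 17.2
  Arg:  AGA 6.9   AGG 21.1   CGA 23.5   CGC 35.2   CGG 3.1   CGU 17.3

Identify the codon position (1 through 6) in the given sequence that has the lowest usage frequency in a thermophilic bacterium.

Codon 1 CGA (Arg): 23.5 per 1000.
Codon 2 UGC (Cys): 24.2 per 1000.
Codon 3 CAC (His): 42.6 per 1000.
Codon 4 AAU (Asn): 17.6 per 1000.
Codon 5 UGC (Cys): 24.2 per 1000.
Codon 6 CCU (Pro): 17.2 per 1000.
Lowest frequency is 17.2 at codon 6.

6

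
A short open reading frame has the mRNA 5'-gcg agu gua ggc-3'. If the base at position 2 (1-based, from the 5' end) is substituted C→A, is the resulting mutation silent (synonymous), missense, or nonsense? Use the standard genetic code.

Position 2 falls in codon 1: GCG → Ala.
After the substitution the codon is GAG → Glu.
Ala ≠ Glu, so this is a missense mutation.

missense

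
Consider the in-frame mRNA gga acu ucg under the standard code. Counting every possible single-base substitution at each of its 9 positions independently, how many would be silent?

9

Codon 1 (GGA, Gly): 3 synonymous substitutions.
Codon 2 (ACU, Thr): 3 synonymous substitutions.
Codon 3 (UCG, Ser): 3 synonymous substitutions.
Total: 3 + 3 + 3 = 9.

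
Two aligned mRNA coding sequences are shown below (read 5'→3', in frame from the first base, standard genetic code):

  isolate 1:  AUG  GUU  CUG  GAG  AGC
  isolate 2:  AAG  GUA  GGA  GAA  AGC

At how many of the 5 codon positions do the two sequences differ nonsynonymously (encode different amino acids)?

Codon 1: AUG Met / AAG Lys — nonsynonymous.
Codon 2: GUU Val / GUA Val — synonymous.
Codon 3: CUG Leu / GGA Gly — nonsynonymous.
Codon 4: GAG Glu / GAA Glu — synonymous.
Codon 5: AGC Ser / AGC Ser — identical.
Nonsynonymous differences: 2.

2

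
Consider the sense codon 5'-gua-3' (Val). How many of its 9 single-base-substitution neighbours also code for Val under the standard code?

Position 1: none → 0 synonymous.
Position 2: none → 0 synonymous.
Position 3: GUU, GUC, GUG → 3 synonymous.
Total: 0 + 0 + 3 = 3.

3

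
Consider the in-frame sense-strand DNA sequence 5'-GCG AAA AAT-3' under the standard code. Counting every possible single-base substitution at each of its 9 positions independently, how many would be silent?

Codon 1 (GCG, Ala): 3 synonymous substitutions.
Codon 2 (AAA, Lys): 1 synonymous substitution.
Codon 3 (AAT, Asn): 1 synonymous substitution.
Total: 3 + 1 + 1 = 5.

5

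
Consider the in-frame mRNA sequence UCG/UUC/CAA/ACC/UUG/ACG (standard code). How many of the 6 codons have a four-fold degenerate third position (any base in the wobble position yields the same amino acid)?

Codon 1 UCG (Ser): third position 4-fold.
Codon 2 UUC (Phe): third position 2-fold.
Codon 3 CAA (Gln): third position 2-fold.
Codon 4 ACC (Thr): third position 4-fold.
Codon 5 UUG (Leu): third position 2-fold.
Codon 6 ACG (Thr): third position 4-fold.
Four-fold degenerate third positions: 3.

3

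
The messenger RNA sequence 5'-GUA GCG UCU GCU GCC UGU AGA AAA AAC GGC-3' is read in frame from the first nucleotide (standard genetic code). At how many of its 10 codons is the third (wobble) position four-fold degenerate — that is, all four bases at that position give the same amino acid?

6

Codon 1 GUA (Val): third position 4-fold.
Codon 2 GCG (Ala): third position 4-fold.
Codon 3 UCU (Ser): third position 4-fold.
Codon 4 GCU (Ala): third position 4-fold.
Codon 5 GCC (Ala): third position 4-fold.
Codon 6 UGU (Cys): third position 2-fold.
Codon 7 AGA (Arg): third position 2-fold.
Codon 8 AAA (Lys): third position 2-fold.
Codon 9 AAC (Asn): third position 2-fold.
Codon 10 GGC (Gly): third position 4-fold.
Four-fold degenerate third positions: 6.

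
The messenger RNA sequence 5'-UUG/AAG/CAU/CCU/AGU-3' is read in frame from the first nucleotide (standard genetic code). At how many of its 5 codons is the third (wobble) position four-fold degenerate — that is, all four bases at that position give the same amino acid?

1

Codon 1 UUG (Leu): third position 2-fold.
Codon 2 AAG (Lys): third position 2-fold.
Codon 3 CAU (His): third position 2-fold.
Codon 4 CCU (Pro): third position 4-fold.
Codon 5 AGU (Ser): third position 2-fold.
Four-fold degenerate third positions: 1.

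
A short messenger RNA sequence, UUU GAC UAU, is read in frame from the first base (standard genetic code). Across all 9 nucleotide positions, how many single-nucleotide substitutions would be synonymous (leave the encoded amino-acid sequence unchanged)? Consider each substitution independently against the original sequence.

3

Codon 1 (UUU, Phe): 1 synonymous substitution.
Codon 2 (GAC, Asp): 1 synonymous substitution.
Codon 3 (UAU, Tyr): 1 synonymous substitution.
Total: 1 + 1 + 1 = 3.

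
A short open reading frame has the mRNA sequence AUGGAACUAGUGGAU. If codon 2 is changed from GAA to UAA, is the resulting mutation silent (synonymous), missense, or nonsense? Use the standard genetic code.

nonsense

Position 4 falls in codon 2: GAA → Glu.
After the substitution the codon is UAA → Stop.
The new codon is a stop codon, so this is a nonsense mutation.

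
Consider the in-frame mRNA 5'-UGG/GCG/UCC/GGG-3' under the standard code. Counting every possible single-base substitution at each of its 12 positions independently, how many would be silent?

9

Codon 1 (UGG, Trp): 0 synonymous substitutions.
Codon 2 (GCG, Ala): 3 synonymous substitutions.
Codon 3 (UCC, Ser): 3 synonymous substitutions.
Codon 4 (GGG, Gly): 3 synonymous substitutions.
Total: 0 + 3 + 3 + 3 = 9.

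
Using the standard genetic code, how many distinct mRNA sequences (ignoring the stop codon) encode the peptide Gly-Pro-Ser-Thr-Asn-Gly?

3072

Gly: 4 codons.
Pro: 4 codons.
Ser: 6 codons.
Thr: 4 codons.
Asn: 2 codons.
Gly: 4 codons.
4 × 4 × 6 × 4 × 2 × 4 = 3072.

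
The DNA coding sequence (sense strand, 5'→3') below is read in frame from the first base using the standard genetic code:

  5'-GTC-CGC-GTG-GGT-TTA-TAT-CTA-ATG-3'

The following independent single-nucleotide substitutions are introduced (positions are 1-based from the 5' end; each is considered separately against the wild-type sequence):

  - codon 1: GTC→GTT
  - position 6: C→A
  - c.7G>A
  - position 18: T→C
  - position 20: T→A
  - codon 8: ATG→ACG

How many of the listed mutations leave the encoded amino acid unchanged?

Codon 1: GTC (Val) → GTT (Val) — synonymous.
Codon 2: CGC (Arg) → CGA (Arg) — synonymous.
Codon 3: GTG (Val) → ATG (Met) — missense.
Codon 6: TAT (Tyr) → TAC (Tyr) — synonymous.
Codon 7: CTA (Leu) → CAA (Gln) — missense.
Codon 8: ATG (Met) → ACG (Thr) — missense.
Synonymous: 3 of 6.

3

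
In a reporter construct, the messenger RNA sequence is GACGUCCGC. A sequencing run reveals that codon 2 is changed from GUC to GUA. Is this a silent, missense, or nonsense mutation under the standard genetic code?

Position 6 falls in codon 2: GUC → Val.
After the substitution the codon is GUA → Val.
Both encode Val, so the change is synonymous.

silent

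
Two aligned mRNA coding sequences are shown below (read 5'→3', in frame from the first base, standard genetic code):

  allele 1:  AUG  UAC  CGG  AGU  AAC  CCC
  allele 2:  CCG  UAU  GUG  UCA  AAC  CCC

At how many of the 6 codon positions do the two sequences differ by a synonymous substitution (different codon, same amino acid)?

Codon 1: AUG Met / CCG Pro — nonsynonymous.
Codon 2: UAC Tyr / UAU Tyr — synonymous.
Codon 3: CGG Arg / GUG Val — nonsynonymous.
Codon 4: AGU Ser / UCA Ser — synonymous.
Codon 5: AAC Asn / AAC Asn — identical.
Codon 6: CCC Pro / CCC Pro — identical.
Synonymous differences: 2.

2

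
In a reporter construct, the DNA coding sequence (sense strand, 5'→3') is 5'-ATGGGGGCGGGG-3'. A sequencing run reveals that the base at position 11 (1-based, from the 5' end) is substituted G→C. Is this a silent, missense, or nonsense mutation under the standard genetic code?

Position 11 falls in codon 4: GGG → Gly.
After the substitution the codon is GCG → Ala.
Gly ≠ Ala, so this is a missense mutation.

missense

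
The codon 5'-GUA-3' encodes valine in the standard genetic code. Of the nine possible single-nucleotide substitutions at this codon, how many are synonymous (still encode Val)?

3

Position 1: none → 0 synonymous.
Position 2: none → 0 synonymous.
Position 3: GUU, GUC, GUG → 3 synonymous.
Total: 0 + 0 + 3 = 3.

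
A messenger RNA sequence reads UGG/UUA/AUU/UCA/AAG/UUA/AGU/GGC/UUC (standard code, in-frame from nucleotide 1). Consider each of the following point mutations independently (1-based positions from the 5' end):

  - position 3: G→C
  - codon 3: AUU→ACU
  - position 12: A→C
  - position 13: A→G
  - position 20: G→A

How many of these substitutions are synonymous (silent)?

Codon 1: UGG (Trp) → UGC (Cys) — missense.
Codon 3: AUU (Ile) → ACU (Thr) — missense.
Codon 4: UCA (Ser) → UCC (Ser) — synonymous.
Codon 5: AAG (Lys) → GAG (Glu) — missense.
Codon 7: AGU (Ser) → AAU (Asn) — missense.
Synonymous: 1 of 5.

1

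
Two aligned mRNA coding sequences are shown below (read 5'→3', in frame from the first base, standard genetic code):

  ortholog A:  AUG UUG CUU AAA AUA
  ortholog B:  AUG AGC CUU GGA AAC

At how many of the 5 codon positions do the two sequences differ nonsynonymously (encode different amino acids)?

3

Codon 1: AUG Met / AUG Met — identical.
Codon 2: UUG Leu / AGC Ser — nonsynonymous.
Codon 3: CUU Leu / CUU Leu — identical.
Codon 4: AAA Lys / GGA Gly — nonsynonymous.
Codon 5: AUA Ile / AAC Asn — nonsynonymous.
Nonsynonymous differences: 3.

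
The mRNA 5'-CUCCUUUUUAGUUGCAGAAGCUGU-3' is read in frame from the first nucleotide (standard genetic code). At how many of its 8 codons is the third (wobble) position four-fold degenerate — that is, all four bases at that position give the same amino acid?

2

Codon 1 CUC (Leu): third position 4-fold.
Codon 2 CUU (Leu): third position 4-fold.
Codon 3 UUU (Phe): third position 2-fold.
Codon 4 AGU (Ser): third position 2-fold.
Codon 5 UGC (Cys): third position 2-fold.
Codon 6 AGA (Arg): third position 2-fold.
Codon 7 AGC (Ser): third position 2-fold.
Codon 8 UGU (Cys): third position 2-fold.
Four-fold degenerate third positions: 2.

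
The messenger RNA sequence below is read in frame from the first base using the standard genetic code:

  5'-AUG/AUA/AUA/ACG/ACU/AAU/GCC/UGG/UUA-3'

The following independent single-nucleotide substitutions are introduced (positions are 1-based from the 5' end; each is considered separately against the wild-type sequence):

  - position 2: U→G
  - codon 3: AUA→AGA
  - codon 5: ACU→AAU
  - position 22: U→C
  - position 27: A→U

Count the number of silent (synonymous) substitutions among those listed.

Codon 1: AUG (Met) → AGG (Arg) — missense.
Codon 3: AUA (Ile) → AGA (Arg) — missense.
Codon 5: ACU (Thr) → AAU (Asn) — missense.
Codon 8: UGG (Trp) → CGG (Arg) — missense.
Codon 9: UUA (Leu) → UUU (Phe) — missense.
Synonymous: 0 of 5.

0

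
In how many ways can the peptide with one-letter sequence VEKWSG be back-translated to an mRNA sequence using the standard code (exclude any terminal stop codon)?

Val: 4 codons.
Glu: 2 codons.
Lys: 2 codons.
Trp: 1 codon.
Ser: 6 codons.
Gly: 4 codons.
4 × 2 × 2 × 1 × 6 × 4 = 384.

384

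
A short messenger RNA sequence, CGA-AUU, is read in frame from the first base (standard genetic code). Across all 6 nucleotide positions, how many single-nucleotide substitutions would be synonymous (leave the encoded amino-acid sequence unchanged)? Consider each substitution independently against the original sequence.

6

Codon 1 (CGA, Arg): 4 synonymous substitutions.
Codon 2 (AUU, Ile): 2 synonymous substitutions.
Total: 4 + 2 = 6.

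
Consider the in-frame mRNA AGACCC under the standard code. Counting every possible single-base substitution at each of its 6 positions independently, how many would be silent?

Codon 1 (AGA, Arg): 2 synonymous substitutions.
Codon 2 (CCC, Pro): 3 synonymous substitutions.
Total: 2 + 3 = 5.

5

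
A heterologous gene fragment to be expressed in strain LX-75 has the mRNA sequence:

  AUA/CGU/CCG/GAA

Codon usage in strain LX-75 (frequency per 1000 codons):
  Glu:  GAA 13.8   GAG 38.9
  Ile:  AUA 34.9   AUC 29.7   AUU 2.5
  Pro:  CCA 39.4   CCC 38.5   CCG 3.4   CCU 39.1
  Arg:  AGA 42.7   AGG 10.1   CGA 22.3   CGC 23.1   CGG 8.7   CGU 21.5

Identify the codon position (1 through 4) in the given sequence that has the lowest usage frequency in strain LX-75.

Codon 1 AUA (Ile): 34.9 per 1000.
Codon 2 CGU (Arg): 21.5 per 1000.
Codon 3 CCG (Pro): 3.4 per 1000.
Codon 4 GAA (Glu): 13.8 per 1000.
Lowest frequency is 3.4 at codon 3.

3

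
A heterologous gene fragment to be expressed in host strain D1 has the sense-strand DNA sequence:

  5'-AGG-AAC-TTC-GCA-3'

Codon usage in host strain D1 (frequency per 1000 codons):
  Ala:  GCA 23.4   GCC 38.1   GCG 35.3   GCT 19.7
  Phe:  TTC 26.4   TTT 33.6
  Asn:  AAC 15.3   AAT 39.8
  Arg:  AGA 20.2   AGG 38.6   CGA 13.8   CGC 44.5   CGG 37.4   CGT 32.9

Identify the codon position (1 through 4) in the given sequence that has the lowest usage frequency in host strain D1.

Codon 1 AGG (Arg): 38.6 per 1000.
Codon 2 AAC (Asn): 15.3 per 1000.
Codon 3 TTC (Phe): 26.4 per 1000.
Codon 4 GCA (Ala): 23.4 per 1000.
Lowest frequency is 15.3 at codon 2.

2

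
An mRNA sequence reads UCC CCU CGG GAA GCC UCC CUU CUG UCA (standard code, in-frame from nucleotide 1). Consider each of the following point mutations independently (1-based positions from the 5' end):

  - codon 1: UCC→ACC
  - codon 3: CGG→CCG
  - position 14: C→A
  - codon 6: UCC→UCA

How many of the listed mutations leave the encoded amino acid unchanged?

Codon 1: UCC (Ser) → ACC (Thr) — missense.
Codon 3: CGG (Arg) → CCG (Pro) — missense.
Codon 5: GCC (Ala) → GAC (Asp) — missense.
Codon 6: UCC (Ser) → UCA (Ser) — synonymous.
Synonymous: 1 of 4.

1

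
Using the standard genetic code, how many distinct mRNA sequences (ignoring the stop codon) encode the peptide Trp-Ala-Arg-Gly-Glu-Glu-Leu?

Trp: 1 codon.
Ala: 4 codons.
Arg: 6 codons.
Gly: 4 codons.
Glu: 2 codons.
Glu: 2 codons.
Leu: 6 codons.
1 × 4 × 6 × 4 × 2 × 2 × 6 = 2304.

2304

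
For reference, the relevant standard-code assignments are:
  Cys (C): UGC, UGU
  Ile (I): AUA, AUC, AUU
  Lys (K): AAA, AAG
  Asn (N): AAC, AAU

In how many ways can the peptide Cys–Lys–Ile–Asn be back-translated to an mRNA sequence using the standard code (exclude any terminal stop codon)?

24

Cys: 2 codons.
Lys: 2 codons.
Ile: 3 codons.
Asn: 2 codons.
2 × 2 × 3 × 2 = 24.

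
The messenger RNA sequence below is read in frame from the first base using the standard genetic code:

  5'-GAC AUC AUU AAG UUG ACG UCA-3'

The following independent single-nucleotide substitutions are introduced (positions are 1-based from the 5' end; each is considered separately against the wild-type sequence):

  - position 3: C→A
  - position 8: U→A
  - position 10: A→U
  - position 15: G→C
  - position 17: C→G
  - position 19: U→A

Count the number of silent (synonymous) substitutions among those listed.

Codon 1: GAC (Asp) → GAA (Glu) — missense.
Codon 3: AUU (Ile) → AAU (Asn) — missense.
Codon 4: AAG (Lys) → UAG (Stop) — nonsense.
Codon 5: UUG (Leu) → UUC (Phe) — missense.
Codon 6: ACG (Thr) → AGG (Arg) — missense.
Codon 7: UCA (Ser) → ACA (Thr) — missense.
Synonymous: 0 of 6.

0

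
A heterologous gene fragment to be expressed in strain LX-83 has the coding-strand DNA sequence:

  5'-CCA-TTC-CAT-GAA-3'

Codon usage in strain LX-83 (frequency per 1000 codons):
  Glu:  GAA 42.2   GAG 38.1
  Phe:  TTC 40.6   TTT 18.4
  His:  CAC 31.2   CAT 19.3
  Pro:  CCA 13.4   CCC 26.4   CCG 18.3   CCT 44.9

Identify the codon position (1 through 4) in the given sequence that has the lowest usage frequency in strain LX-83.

1

Codon 1 CCA (Pro): 13.4 per 1000.
Codon 2 TTC (Phe): 40.6 per 1000.
Codon 3 CAT (His): 19.3 per 1000.
Codon 4 GAA (Glu): 42.2 per 1000.
Lowest frequency is 13.4 at codon 1.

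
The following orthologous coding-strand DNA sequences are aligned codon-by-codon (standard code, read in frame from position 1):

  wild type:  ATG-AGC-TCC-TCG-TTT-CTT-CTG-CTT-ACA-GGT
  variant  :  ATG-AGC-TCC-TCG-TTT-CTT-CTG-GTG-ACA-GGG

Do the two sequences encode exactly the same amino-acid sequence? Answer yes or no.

no

Codon 1: ATG Met / ATG Met — identical.
Codon 2: AGC Ser / AGC Ser — identical.
Codon 3: TCC Ser / TCC Ser — identical.
Codon 4: TCG Ser / TCG Ser — identical.
Codon 5: TTT Phe / TTT Phe — identical.
Codon 6: CTT Leu / CTT Leu — identical.
Codon 7: CTG Leu / CTG Leu — identical.
Codon 8: CTT Leu / GTG Val — nonsynonymous.
Codon 9: ACA Thr / ACA Thr — identical.
Codon 10: GGT Gly / GGG Gly — synonymous.
Nonsynonymous differences: 1 → different protein.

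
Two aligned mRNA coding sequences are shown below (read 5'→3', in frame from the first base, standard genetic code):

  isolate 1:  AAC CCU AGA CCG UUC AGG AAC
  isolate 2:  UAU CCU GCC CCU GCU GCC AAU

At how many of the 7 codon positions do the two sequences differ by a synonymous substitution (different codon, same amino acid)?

Codon 1: AAC Asn / UAU Tyr — nonsynonymous.
Codon 2: CCU Pro / CCU Pro — identical.
Codon 3: AGA Arg / GCC Ala — nonsynonymous.
Codon 4: CCG Pro / CCU Pro — synonymous.
Codon 5: UUC Phe / GCU Ala — nonsynonymous.
Codon 6: AGG Arg / GCC Ala — nonsynonymous.
Codon 7: AAC Asn / AAU Asn — synonymous.
Synonymous differences: 2.

2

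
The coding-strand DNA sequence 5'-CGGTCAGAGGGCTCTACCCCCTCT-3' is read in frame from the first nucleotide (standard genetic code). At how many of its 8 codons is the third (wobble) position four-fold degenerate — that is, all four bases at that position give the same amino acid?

Codon 1 CGG (Arg): third position 4-fold.
Codon 2 TCA (Ser): third position 4-fold.
Codon 3 GAG (Glu): third position 2-fold.
Codon 4 GGC (Gly): third position 4-fold.
Codon 5 TCT (Ser): third position 4-fold.
Codon 6 ACC (Thr): third position 4-fold.
Codon 7 CCC (Pro): third position 4-fold.
Codon 8 TCT (Ser): third position 4-fold.
Four-fold degenerate third positions: 7.

7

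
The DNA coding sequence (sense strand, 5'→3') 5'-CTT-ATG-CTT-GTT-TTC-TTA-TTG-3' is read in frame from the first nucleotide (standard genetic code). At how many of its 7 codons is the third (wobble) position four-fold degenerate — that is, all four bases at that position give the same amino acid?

Codon 1 CTT (Leu): third position 4-fold.
Codon 2 ATG (Met): third position 1-fold.
Codon 3 CTT (Leu): third position 4-fold.
Codon 4 GTT (Val): third position 4-fold.
Codon 5 TTC (Phe): third position 2-fold.
Codon 6 TTA (Leu): third position 2-fold.
Codon 7 TTG (Leu): third position 2-fold.
Four-fold degenerate third positions: 3.

3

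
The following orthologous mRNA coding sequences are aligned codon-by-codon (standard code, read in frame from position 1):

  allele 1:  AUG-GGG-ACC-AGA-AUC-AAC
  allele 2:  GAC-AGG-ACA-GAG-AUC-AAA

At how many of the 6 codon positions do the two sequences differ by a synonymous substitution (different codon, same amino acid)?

1

Codon 1: AUG Met / GAC Asp — nonsynonymous.
Codon 2: GGG Gly / AGG Arg — nonsynonymous.
Codon 3: ACC Thr / ACA Thr — synonymous.
Codon 4: AGA Arg / GAG Glu — nonsynonymous.
Codon 5: AUC Ile / AUC Ile — identical.
Codon 6: AAC Asn / AAA Lys — nonsynonymous.
Synonymous differences: 1.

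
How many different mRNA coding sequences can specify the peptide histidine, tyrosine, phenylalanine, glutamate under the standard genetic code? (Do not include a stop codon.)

16

His: 2 codons.
Tyr: 2 codons.
Phe: 2 codons.
Glu: 2 codons.
2 × 2 × 2 × 2 = 16.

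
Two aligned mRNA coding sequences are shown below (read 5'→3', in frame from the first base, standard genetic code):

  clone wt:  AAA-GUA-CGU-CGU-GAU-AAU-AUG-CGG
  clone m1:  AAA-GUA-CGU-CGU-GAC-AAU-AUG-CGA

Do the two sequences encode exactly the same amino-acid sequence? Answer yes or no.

yes

Codon 1: AAA Lys / AAA Lys — identical.
Codon 2: GUA Val / GUA Val — identical.
Codon 3: CGU Arg / CGU Arg — identical.
Codon 4: CGU Arg / CGU Arg — identical.
Codon 5: GAU Asp / GAC Asp — synonymous.
Codon 6: AAU Asn / AAU Asn — identical.
Codon 7: AUG Met / AUG Met — identical.
Codon 8: CGG Arg / CGA Arg — synonymous.
Nonsynonymous differences: 0 → same protein.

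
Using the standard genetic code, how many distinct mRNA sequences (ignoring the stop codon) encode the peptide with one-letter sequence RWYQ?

Arg: 6 codons.
Trp: 1 codon.
Tyr: 2 codons.
Gln: 2 codons.
6 × 1 × 2 × 2 = 24.

24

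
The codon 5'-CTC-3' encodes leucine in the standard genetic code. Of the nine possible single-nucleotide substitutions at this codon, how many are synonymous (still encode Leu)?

3

Position 1: none → 0 synonymous.
Position 2: none → 0 synonymous.
Position 3: CTT, CTA, CTG → 3 synonymous.
Total: 0 + 0 + 3 = 3.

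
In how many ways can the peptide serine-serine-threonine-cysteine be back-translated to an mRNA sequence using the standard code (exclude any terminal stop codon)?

288

Ser: 6 codons.
Ser: 6 codons.
Thr: 4 codons.
Cys: 2 codons.
6 × 6 × 4 × 2 = 288.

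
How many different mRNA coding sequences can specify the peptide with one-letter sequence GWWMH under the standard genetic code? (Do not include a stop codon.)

Gly: 4 codons.
Trp: 1 codon.
Trp: 1 codon.
Met: 1 codon.
His: 2 codons.
4 × 1 × 1 × 1 × 2 = 8.

8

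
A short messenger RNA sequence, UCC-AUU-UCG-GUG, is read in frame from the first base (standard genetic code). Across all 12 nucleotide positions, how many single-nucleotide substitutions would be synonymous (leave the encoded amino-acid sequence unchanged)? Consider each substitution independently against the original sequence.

11

Codon 1 (UCC, Ser): 3 synonymous substitutions.
Codon 2 (AUU, Ile): 2 synonymous substitutions.
Codon 3 (UCG, Ser): 3 synonymous substitutions.
Codon 4 (GUG, Val): 3 synonymous substitutions.
Total: 3 + 2 + 3 + 3 = 11.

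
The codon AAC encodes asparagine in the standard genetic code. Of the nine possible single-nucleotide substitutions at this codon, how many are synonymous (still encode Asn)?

Position 1: none → 0 synonymous.
Position 2: none → 0 synonymous.
Position 3: AAU → 1 synonymous.
Total: 0 + 0 + 1 = 1.

1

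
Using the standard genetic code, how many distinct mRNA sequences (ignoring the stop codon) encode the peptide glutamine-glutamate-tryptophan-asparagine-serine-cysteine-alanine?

384

Gln: 2 codons.
Glu: 2 codons.
Trp: 1 codon.
Asn: 2 codons.
Ser: 6 codons.
Cys: 2 codons.
Ala: 4 codons.
2 × 2 × 1 × 2 × 6 × 2 × 4 = 384.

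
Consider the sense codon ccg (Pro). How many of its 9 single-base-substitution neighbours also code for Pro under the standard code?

Position 1: none → 0 synonymous.
Position 2: none → 0 synonymous.
Position 3: CCT, CCC, CCA → 3 synonymous.
Total: 0 + 0 + 3 = 3.

3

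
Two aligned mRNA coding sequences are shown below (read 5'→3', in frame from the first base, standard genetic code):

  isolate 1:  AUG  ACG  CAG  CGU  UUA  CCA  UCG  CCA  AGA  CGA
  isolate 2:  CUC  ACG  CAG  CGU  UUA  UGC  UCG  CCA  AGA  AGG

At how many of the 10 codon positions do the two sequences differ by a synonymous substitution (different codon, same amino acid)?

Codon 1: AUG Met / CUC Leu — nonsynonymous.
Codon 2: ACG Thr / ACG Thr — identical.
Codon 3: CAG Gln / CAG Gln — identical.
Codon 4: CGU Arg / CGU Arg — identical.
Codon 5: UUA Leu / UUA Leu — identical.
Codon 6: CCA Pro / UGC Cys — nonsynonymous.
Codon 7: UCG Ser / UCG Ser — identical.
Codon 8: CCA Pro / CCA Pro — identical.
Codon 9: AGA Arg / AGA Arg — identical.
Codon 10: CGA Arg / AGG Arg — synonymous.
Synonymous differences: 1.

1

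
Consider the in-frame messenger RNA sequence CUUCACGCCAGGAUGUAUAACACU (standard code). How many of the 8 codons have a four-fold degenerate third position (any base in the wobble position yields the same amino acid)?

Codon 1 CUU (Leu): third position 4-fold.
Codon 2 CAC (His): third position 2-fold.
Codon 3 GCC (Ala): third position 4-fold.
Codon 4 AGG (Arg): third position 2-fold.
Codon 5 AUG (Met): third position 1-fold.
Codon 6 UAU (Tyr): third position 2-fold.
Codon 7 AAC (Asn): third position 2-fold.
Codon 8 ACU (Thr): third position 4-fold.
Four-fold degenerate third positions: 3.

3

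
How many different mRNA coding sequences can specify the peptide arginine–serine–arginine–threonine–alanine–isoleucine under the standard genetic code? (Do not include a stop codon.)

10368

Arg: 6 codons.
Ser: 6 codons.
Arg: 6 codons.
Thr: 4 codons.
Ala: 4 codons.
Ile: 3 codons.
6 × 6 × 6 × 4 × 4 × 3 = 10368.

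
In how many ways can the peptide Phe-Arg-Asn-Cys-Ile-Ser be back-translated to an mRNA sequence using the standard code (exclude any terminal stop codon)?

864

Phe: 2 codons.
Arg: 6 codons.
Asn: 2 codons.
Cys: 2 codons.
Ile: 3 codons.
Ser: 6 codons.
2 × 6 × 2 × 2 × 3 × 6 = 864.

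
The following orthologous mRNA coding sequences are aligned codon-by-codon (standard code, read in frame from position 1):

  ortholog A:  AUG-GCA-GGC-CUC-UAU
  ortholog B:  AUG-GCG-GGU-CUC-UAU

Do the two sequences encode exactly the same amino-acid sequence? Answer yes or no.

Codon 1: AUG Met / AUG Met — identical.
Codon 2: GCA Ala / GCG Ala — synonymous.
Codon 3: GGC Gly / GGU Gly — synonymous.
Codon 4: CUC Leu / CUC Leu — identical.
Codon 5: UAU Tyr / UAU Tyr — identical.
Nonsynonymous differences: 0 → same protein.

yes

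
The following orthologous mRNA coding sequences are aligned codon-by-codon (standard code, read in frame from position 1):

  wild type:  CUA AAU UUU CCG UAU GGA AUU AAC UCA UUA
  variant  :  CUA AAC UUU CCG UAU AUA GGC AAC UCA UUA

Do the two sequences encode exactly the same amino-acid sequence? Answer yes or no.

Codon 1: CUA Leu / CUA Leu — identical.
Codon 2: AAU Asn / AAC Asn — synonymous.
Codon 3: UUU Phe / UUU Phe — identical.
Codon 4: CCG Pro / CCG Pro — identical.
Codon 5: UAU Tyr / UAU Tyr — identical.
Codon 6: GGA Gly / AUA Ile — nonsynonymous.
Codon 7: AUU Ile / GGC Gly — nonsynonymous.
Codon 8: AAC Asn / AAC Asn — identical.
Codon 9: UCA Ser / UCA Ser — identical.
Codon 10: UUA Leu / UUA Leu — identical.
Nonsynonymous differences: 2 → different protein.

no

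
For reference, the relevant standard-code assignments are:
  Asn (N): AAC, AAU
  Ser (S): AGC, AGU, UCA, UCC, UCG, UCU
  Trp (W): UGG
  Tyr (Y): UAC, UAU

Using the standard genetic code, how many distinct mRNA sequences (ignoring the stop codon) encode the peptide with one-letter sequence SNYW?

24

Ser: 6 codons.
Asn: 2 codons.
Tyr: 2 codons.
Trp: 1 codon.
6 × 2 × 2 × 1 = 24.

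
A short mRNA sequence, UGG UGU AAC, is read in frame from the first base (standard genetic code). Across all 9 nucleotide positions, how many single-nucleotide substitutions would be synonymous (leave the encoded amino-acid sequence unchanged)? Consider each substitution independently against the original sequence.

Codon 1 (UGG, Trp): 0 synonymous substitutions.
Codon 2 (UGU, Cys): 1 synonymous substitution.
Codon 3 (AAC, Asn): 1 synonymous substitution.
Total: 0 + 1 + 1 = 2.

2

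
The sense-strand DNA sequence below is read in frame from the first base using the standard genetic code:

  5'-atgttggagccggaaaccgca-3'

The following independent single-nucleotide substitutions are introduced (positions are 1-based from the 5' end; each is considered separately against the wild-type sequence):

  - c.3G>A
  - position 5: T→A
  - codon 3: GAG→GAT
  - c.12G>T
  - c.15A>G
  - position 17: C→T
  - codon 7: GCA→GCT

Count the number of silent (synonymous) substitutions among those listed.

Codon 1: ATG (Met) → ATA (Ile) — missense.
Codon 2: TTG (Leu) → TAG (Stop) — nonsense.
Codon 3: GAG (Glu) → GAT (Asp) — missense.
Codon 4: CCG (Pro) → CCT (Pro) — synonymous.
Codon 5: GAA (Glu) → GAG (Glu) — synonymous.
Codon 6: ACC (Thr) → ATC (Ile) — missense.
Codon 7: GCA (Ala) → GCT (Ala) — synonymous.
Synonymous: 3 of 7.

3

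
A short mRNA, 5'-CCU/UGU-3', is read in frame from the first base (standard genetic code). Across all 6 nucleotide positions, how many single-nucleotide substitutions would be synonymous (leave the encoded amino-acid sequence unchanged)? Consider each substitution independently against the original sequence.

Codon 1 (CCU, Pro): 3 synonymous substitutions.
Codon 2 (UGU, Cys): 1 synonymous substitution.
Total: 3 + 1 = 4.

4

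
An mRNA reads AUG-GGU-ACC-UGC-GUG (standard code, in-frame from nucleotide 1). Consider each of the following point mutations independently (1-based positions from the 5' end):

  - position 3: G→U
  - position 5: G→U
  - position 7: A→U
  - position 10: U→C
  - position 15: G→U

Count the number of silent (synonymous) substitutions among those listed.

1

Codon 1: AUG (Met) → AUU (Ile) — missense.
Codon 2: GGU (Gly) → GUU (Val) — missense.
Codon 3: ACC (Thr) → UCC (Ser) — missense.
Codon 4: UGC (Cys) → CGC (Arg) — missense.
Codon 5: GUG (Val) → GUU (Val) — synonymous.
Synonymous: 1 of 5.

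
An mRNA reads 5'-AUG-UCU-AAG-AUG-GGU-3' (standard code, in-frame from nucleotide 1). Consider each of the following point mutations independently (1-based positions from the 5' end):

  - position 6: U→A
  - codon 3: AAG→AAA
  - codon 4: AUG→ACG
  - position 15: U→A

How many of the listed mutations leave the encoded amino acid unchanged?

Codon 2: UCU (Ser) → UCA (Ser) — synonymous.
Codon 3: AAG (Lys) → AAA (Lys) — synonymous.
Codon 4: AUG (Met) → ACG (Thr) — missense.
Codon 5: GGU (Gly) → GGA (Gly) — synonymous.
Synonymous: 3 of 4.

3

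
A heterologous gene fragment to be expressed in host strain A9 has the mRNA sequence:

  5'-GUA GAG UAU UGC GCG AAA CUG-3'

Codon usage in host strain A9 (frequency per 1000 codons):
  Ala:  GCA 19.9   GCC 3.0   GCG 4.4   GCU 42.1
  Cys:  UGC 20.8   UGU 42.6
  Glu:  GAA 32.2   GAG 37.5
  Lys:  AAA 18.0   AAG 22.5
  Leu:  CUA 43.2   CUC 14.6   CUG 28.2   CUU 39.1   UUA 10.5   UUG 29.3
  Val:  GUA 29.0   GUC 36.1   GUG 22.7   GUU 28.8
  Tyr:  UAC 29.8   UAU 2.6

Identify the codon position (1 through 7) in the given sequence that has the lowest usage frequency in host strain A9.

3

Codon 1 GUA (Val): 29.0 per 1000.
Codon 2 GAG (Glu): 37.5 per 1000.
Codon 3 UAU (Tyr): 2.6 per 1000.
Codon 4 UGC (Cys): 20.8 per 1000.
Codon 5 GCG (Ala): 4.4 per 1000.
Codon 6 AAA (Lys): 18.0 per 1000.
Codon 7 CUG (Leu): 28.2 per 1000.
Lowest frequency is 2.6 at codon 3.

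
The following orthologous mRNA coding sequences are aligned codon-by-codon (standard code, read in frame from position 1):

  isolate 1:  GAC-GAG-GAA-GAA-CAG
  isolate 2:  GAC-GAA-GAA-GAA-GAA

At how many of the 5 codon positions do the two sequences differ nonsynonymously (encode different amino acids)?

Codon 1: GAC Asp / GAC Asp — identical.
Codon 2: GAG Glu / GAA Glu — synonymous.
Codon 3: GAA Glu / GAA Glu — identical.
Codon 4: GAA Glu / GAA Glu — identical.
Codon 5: CAG Gln / GAA Glu — nonsynonymous.
Nonsynonymous differences: 1.

1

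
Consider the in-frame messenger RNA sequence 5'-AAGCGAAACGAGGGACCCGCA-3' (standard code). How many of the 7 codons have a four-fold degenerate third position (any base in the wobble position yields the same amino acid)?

4

Codon 1 AAG (Lys): third position 2-fold.
Codon 2 CGA (Arg): third position 4-fold.
Codon 3 AAC (Asn): third position 2-fold.
Codon 4 GAG (Glu): third position 2-fold.
Codon 5 GGA (Gly): third position 4-fold.
Codon 6 CCC (Pro): third position 4-fold.
Codon 7 GCA (Ala): third position 4-fold.
Four-fold degenerate third positions: 4.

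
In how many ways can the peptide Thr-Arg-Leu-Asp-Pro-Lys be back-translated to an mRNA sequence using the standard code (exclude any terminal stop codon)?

Thr: 4 codons.
Arg: 6 codons.
Leu: 6 codons.
Asp: 2 codons.
Pro: 4 codons.
Lys: 2 codons.
4 × 6 × 6 × 2 × 4 × 2 = 2304.

2304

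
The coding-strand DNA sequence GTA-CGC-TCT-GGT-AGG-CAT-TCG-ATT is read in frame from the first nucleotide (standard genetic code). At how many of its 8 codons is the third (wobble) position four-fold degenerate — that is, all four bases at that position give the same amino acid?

Codon 1 GTA (Val): third position 4-fold.
Codon 2 CGC (Arg): third position 4-fold.
Codon 3 TCT (Ser): third position 4-fold.
Codon 4 GGT (Gly): third position 4-fold.
Codon 5 AGG (Arg): third position 2-fold.
Codon 6 CAT (His): third position 2-fold.
Codon 7 TCG (Ser): third position 4-fold.
Codon 8 ATT (Ile): third position 3-fold.
Four-fold degenerate third positions: 5.

5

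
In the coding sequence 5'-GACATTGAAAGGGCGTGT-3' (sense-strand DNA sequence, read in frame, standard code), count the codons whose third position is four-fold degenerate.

Codon 1 GAC (Asp): third position 2-fold.
Codon 2 ATT (Ile): third position 3-fold.
Codon 3 GAA (Glu): third position 2-fold.
Codon 4 AGG (Arg): third position 2-fold.
Codon 5 GCG (Ala): third position 4-fold.
Codon 6 TGT (Cys): third position 2-fold.
Four-fold degenerate third positions: 1.

1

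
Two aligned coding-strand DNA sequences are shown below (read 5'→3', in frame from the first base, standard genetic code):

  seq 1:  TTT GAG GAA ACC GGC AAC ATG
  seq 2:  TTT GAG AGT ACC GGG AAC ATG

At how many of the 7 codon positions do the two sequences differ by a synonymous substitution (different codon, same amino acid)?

1

Codon 1: TTT Phe / TTT Phe — identical.
Codon 2: GAG Glu / GAG Glu — identical.
Codon 3: GAA Glu / AGT Ser — nonsynonymous.
Codon 4: ACC Thr / ACC Thr — identical.
Codon 5: GGC Gly / GGG Gly — synonymous.
Codon 6: AAC Asn / AAC Asn — identical.
Codon 7: ATG Met / ATG Met — identical.
Synonymous differences: 1.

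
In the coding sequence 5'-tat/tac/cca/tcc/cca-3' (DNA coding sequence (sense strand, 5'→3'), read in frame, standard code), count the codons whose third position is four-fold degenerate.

3

Codon 1 TAT (Tyr): third position 2-fold.
Codon 2 TAC (Tyr): third position 2-fold.
Codon 3 CCA (Pro): third position 4-fold.
Codon 4 TCC (Ser): third position 4-fold.
Codon 5 CCA (Pro): third position 4-fold.
Four-fold degenerate third positions: 3.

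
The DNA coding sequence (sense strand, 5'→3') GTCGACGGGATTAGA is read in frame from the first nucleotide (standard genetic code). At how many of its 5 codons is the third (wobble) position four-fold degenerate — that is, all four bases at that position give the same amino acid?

2

Codon 1 GTC (Val): third position 4-fold.
Codon 2 GAC (Asp): third position 2-fold.
Codon 3 GGG (Gly): third position 4-fold.
Codon 4 ATT (Ile): third position 3-fold.
Codon 5 AGA (Arg): third position 2-fold.
Four-fold degenerate third positions: 2.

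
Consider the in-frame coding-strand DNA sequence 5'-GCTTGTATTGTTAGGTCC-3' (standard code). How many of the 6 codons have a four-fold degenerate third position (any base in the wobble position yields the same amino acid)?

3

Codon 1 GCT (Ala): third position 4-fold.
Codon 2 TGT (Cys): third position 2-fold.
Codon 3 ATT (Ile): third position 3-fold.
Codon 4 GTT (Val): third position 4-fold.
Codon 5 AGG (Arg): third position 2-fold.
Codon 6 TCC (Ser): third position 4-fold.
Four-fold degenerate third positions: 3.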